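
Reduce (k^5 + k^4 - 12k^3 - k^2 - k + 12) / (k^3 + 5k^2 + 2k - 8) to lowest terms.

Apply the Euclidean algorithm:
  k^5 + k^4 - 12k^3 - k^2 - k + 12 = (k^2 - 4k + 6)(k^3 + 5k^2 + 2k - 8) + (-15k^2 - 45k + 60)
  k^3 + 5k^2 + 2k - 8 = (-(1/15)k - 2/15)(-15k^2 - 45k + 60) + (0)
Last nonzero remainder: -15k^2 - 45k + 60. Dividing through by -15 gives the monic gcd k^2 + 3k - 4.
Cancel k^2 + 3k - 4 from numerator and denominator to get the reduced form.

(k^3 - 2k^2 - 2k - 3)/(k + 2)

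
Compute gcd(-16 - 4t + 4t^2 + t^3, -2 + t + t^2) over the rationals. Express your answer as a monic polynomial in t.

Apply the Euclidean algorithm:
  t^3 + 4t^2 - 4t - 16 = (t + 3)(t^2 + t - 2) + (-5t - 10)
  t^2 + t - 2 = (-(1/5)t + 1/5)(-5t - 10) + (0)
Last nonzero remainder: -5t - 10. Dividing through by -5 gives the monic gcd t + 2.

2 + t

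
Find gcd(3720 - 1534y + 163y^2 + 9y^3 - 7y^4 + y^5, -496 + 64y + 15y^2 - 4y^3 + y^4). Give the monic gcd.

-124 + 47y - 8y^2 + y^3

Apply the Euclidean algorithm:
  y^5 - 7y^4 + 9y^3 + 163y^2 - 1534y + 3720 = (y - 3)(y^4 - 4y^3 + 15y^2 + 64y - 496) + (-18y^3 + 144y^2 - 846y + 2232)
  y^4 - 4y^3 + 15y^2 + 64y - 496 = (-(1/18)y - 2/9)(-18y^3 + 144y^2 - 846y + 2232) + (0)
Last nonzero remainder: -18y^3 + 144y^2 - 846y + 2232. Dividing through by -18 gives the monic gcd y^3 - 8y^2 + 47y - 124.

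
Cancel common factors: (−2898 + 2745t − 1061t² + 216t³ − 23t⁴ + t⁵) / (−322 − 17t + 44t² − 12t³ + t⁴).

(18 − 9t + t²)/(2 + t)

Apply the Euclidean algorithm:
  t⁵ − 23t⁴ + 216t³ − 1061t² + 2745t − 2898 = (t − 11)(t⁴ − 12t³ + 44t² − 17t − 322) + (40t³ − 560t² + 2880t − 6440)
  t⁴ − 12t³ + 44t² − 17t − 322 = ((1/40)t + 1/20)(40t³ − 560t² + 2880t − 6440) + (0)
Last nonzero remainder: 40t³ − 560t² + 2880t − 6440. Dividing through by 40 gives the monic gcd t³ − 14t² + 72t − 161.
Cancel t³ − 14t² + 72t − 161 from numerator and denominator to get the reduced form.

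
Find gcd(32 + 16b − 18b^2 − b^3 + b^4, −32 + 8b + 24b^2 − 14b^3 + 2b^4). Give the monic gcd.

8 + 2b − 5b^2 + b^3

Euclidean algorithm in ℚ[b]:
  b^4 − b^3 − 18b^2 + 16b + 32 = (1/2)(2b^4 − 14b^3 + 24b^2 + 8b − 32) + (6b^3 − 30b^2 + 12b + 48)
  2b^4 − 14b^3 + 24b^2 + 8b − 32 = ((1/3)b − 2/3)(6b^3 − 30b^2 + 12b + 48) + (0)
Last nonzero remainder: 6b^3 − 30b^2 + 12b + 48. Dividing through by 6 gives the monic gcd b^3 − 5b^2 + 2b + 8.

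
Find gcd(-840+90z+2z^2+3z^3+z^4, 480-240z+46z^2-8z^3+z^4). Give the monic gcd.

-120+30z-4z^2+z^3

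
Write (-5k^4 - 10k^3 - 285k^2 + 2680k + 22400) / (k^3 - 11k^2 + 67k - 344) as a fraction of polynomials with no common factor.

By polynomial division,
  -5k^4 - 10k^3 - 285k^2 + 2680k + 22400 = (-5k - 65)(k^3 - 11k^2 + 67k - 344) + (-665k^2 + 5315k + 40)
  k^3 - 11k^2 + 67k - 344 = (-(1/665)k + 80/17689)(-665k^2 + 5315k + 40) + ((761027/17689)k - 6088216/17689)
  -665k^2 + 5315k + 40 = (-(11763185/761027)k - 88445/761027)((761027/17689)k - 6088216/17689) + (0)
Last nonzero remainder: (761027/17689)k - 6088216/17689. Dividing through by 761027/17689 gives the monic gcd k - 8.
Cancel k - 8 from numerator and denominator to get the reduced form.

(-5k^3 - 50k^2 - 685k - 2800)/(k^2 - 3k + 43)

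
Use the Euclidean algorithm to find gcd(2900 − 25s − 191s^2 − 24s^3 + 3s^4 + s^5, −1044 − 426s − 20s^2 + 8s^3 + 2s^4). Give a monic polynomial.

29 + 7s + s^2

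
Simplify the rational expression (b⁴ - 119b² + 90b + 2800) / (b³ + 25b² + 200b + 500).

(b² - 15b + 56)/(b + 10)

Euclidean algorithm in ℚ[b]:
  b⁴ - 119b² + 90b + 2800 = (b - 25)(b³ + 25b² + 200b + 500) + (306b² + 4590b + 15300)
  b³ + 25b² + 200b + 500 = ((1/306)b + 5/153)(306b² + 4590b + 15300) + (0)
Last nonzero remainder: 306b² + 4590b + 15300. Dividing through by 306 gives the monic gcd b² + 15b + 50.
Cancel b² + 15b + 50 from numerator and denominator to get the reduced form.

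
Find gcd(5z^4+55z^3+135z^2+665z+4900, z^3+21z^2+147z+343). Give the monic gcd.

z^2+14z+49

Apply the Euclidean algorithm:
  5z^4+55z^3+135z^2+665z+4900 = (5z-50)(z^3+21z^2+147z+343) + (450z^2+6300z+22050)
  z^3+21z^2+147z+343 = ((1/450)z+7/450)(450z^2+6300z+22050) + (0)
Last nonzero remainder: 450z^2+6300z+22050. Dividing through by 450 gives the monic gcd z^2+14z+49.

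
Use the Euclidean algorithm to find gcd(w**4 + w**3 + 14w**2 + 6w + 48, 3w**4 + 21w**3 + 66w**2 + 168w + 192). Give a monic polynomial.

w**2 + w + 8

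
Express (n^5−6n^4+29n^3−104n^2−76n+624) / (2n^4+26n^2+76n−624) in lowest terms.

Euclidean algorithm in ℚ[n]:
  n^5−6n^4+29n^3−104n^2−76n+624 = ((1/2)n−3)(2n^4+26n^2+76n−624) + (16n^3−64n^2+464n−1248)
  2n^4+26n^2+76n−624 = ((1/8)n+1/2)(16n^3−64n^2+464n−1248) + (0)
Last nonzero remainder: 16n^3−64n^2+464n−1248. Dividing through by 16 gives the monic gcd n^3−4n^2+29n−78.
Cancel n^3−4n^2+29n−78 from numerator and denominator to get the reduced form.

(n^2−2n−8)/(2n+8)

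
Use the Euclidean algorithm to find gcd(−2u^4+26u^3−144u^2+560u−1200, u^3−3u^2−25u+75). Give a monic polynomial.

u−5

Euclidean algorithm in ℚ[u]:
  −2u^4+26u^3−144u^2+560u−1200 = (−2u+20)(u^3−3u^2−25u+75) + (−134u^2+1210u−2700)
  u^3−3u^2−25u+75 = (−(1/134)u−202/4489)(−134u^2+1210u−2700) + ((41745/4489)u−208725/4489)
  −134u^2+1210u−2700 = (−(601526/41745)u+161604/2783)((41745/4489)u−208725/4489) + (0)
Last nonzero remainder: (41745/4489)u−208725/4489. Dividing through by 41745/4489 gives the monic gcd u−5.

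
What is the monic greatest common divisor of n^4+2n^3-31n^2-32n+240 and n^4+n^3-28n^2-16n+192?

n^3-3n^2-16n+48

Apply the Euclidean algorithm:
  n^4+2n^3-31n^2-32n+240 = (n^4+n^3-28n^2-16n+192) + (n^3-3n^2-16n+48)
  n^4+n^3-28n^2-16n+192 = (n+4)(n^3-3n^2-16n+48) + (0)
The last nonzero remainder n^3-3n^2-16n+48 is already monic.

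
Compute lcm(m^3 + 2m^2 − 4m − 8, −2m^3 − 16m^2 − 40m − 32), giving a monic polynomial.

m^4 + 6m^3 + 4m^2 − 24m − 32

By polynomial division,
  m^3 + 2m^2 − 4m − 8 = (−1/2)(−2m^3 − 16m^2 − 40m − 32) + (−6m^2 − 24m − 24)
  −2m^3 − 16m^2 − 40m − 32 = ((1/3)m + 4/3)(−6m^2 − 24m − 24) + (0)
Last nonzero remainder: −6m^2 − 24m − 24. Dividing through by −6 gives the monic gcd m^2 + 4m + 4.
Then lcm(f, g) = f·g / gcd(f, g); expanding and making the result monic gives the answer.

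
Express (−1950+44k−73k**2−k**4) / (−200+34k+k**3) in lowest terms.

Repeated division with remainder:
  −k**4−73k**2+44k−1950 = (−k)(k**3+34k−200) + (−39k**2−156k−1950)
  k**3+34k−200 = (−(1/39)k+4/39)(−39k**2−156k−1950) + (0)
Last nonzero remainder: −39k**2−156k−1950. Dividing through by −39 gives the monic gcd k**2+4k+50.
Cancel k**2+4k+50 from numerator and denominator to get the reduced form.

(−39+4k−k**2)/(−4+k)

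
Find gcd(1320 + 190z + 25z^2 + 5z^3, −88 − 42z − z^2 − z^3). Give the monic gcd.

Euclidean algorithm in ℚ[z]:
  5z^3 + 25z^2 + 190z + 1320 = (−5)(−z^3 − z^2 − 42z − 88) + (20z^2 − 20z + 880)
  −z^3 − z^2 − 42z − 88 = (−(1/20)z − 1/10)(20z^2 − 20z + 880) + (0)
Last nonzero remainder: 20z^2 − 20z + 880. Dividing through by 20 gives the monic gcd z^2 − z + 44.

44 − z + z^2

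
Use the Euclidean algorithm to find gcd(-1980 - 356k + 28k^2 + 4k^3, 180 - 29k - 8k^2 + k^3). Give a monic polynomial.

-45 - 4k + k^2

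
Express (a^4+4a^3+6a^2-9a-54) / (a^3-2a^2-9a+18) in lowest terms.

(a^2+3a+9)/(a-3)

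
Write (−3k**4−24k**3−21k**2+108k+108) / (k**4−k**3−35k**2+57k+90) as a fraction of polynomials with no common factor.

(−3k**2−3k+18)/(k**2−8k+15)

Apply the Euclidean algorithm:
  −3k**4−24k**3−21k**2+108k+108 = (−3)(k**4−k**3−35k**2+57k+90) + (−27k**3−126k**2+279k+378)
  k**4−k**3−35k**2+57k+90 = (−(1/27)k+17/81)(−27k**3−126k**2+279k+378) + ((16/9)k**2+(112/9)k+32/3)
  −27k**3−126k**2+279k+378 = (−(243/16)k+567/16)((16/9)k**2+(112/9)k+32/3) + (0)
Last nonzero remainder: (16/9)k**2+(112/9)k+32/3. Dividing through by 16/9 gives the monic gcd k**2+7k+6.
Cancel k**2+7k+6 from numerator and denominator to get the reduced form.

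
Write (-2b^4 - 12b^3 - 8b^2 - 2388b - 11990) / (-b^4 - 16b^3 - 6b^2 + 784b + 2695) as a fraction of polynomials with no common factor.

(2b^2 - 20b + 218)/(b^2 - 49)

Euclidean algorithm in ℚ[b]:
  -2b^4 - 12b^3 - 8b^2 - 2388b - 11990 = (2)(-b^4 - 16b^3 - 6b^2 + 784b + 2695) + (20b^3 + 4b^2 - 3956b - 17380)
  -b^4 - 16b^3 - 6b^2 + 784b + 2695 = (-(1/20)b - 79/100)(20b^3 + 4b^2 - 3956b - 17380) + (-(5016/25)b^2 - (80256/25)b - 55176/5)
  20b^3 + 4b^2 - 3956b - 17380 = (-(125/1254)b + 1975/1254)(-(5016/25)b^2 - (80256/25)b - 55176/5) + (0)
Last nonzero remainder: -(5016/25)b^2 - (80256/25)b - 55176/5. Dividing through by -5016/25 gives the monic gcd b^2 + 16b + 55.
Cancel b^2 + 16b + 55 from numerator and denominator to get the reduced form.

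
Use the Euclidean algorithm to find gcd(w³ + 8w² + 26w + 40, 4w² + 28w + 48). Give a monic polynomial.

w + 4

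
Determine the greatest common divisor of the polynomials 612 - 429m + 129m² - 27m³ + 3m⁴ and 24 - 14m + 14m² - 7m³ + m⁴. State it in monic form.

12 - 7m + m²

Apply the Euclidean algorithm:
  3m⁴ - 27m³ + 129m² - 429m + 612 = (3)(m⁴ - 7m³ + 14m² - 14m + 24) + (-6m³ + 87m² - 387m + 540)
  m⁴ - 7m³ + 14m² - 14m + 24 = (-(1/6)m - 5/4)(-6m³ + 87m² - 387m + 540) + ((233/4)m² - (1631/4)m + 699)
  -6m³ + 87m² - 387m + 540 = (-(24/233)m + 180/233)((233/4)m² - (1631/4)m + 699) + (0)
Last nonzero remainder: (233/4)m² - (1631/4)m + 699. Dividing through by 233/4 gives the monic gcd m² - 7m + 12.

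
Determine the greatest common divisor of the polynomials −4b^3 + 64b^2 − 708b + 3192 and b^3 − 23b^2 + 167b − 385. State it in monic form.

b − 7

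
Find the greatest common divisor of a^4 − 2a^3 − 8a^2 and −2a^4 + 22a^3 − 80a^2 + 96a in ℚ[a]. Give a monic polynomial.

a^2 − 4a

Repeated division with remainder:
  a^4 − 2a^3 − 8a^2 = (−1/2)(−2a^4 + 22a^3 − 80a^2 + 96a) + (9a^3 − 48a^2 + 48a)
  −2a^4 + 22a^3 − 80a^2 + 96a = (−(2/9)a + 34/27)(9a^3 − 48a^2 + 48a) + (−(80/9)a^2 + (320/9)a)
  9a^3 − 48a^2 + 48a = (−(81/80)a + 27/20)(−(80/9)a^2 + (320/9)a) + (0)
Last nonzero remainder: −(80/9)a^2 + (320/9)a. Dividing through by −80/9 gives the monic gcd a^2 − 4a.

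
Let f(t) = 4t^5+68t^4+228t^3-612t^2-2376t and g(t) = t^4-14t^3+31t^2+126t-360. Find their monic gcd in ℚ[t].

Euclidean algorithm in ℚ[t]:
  4t^5+68t^4+228t^3-612t^2-2376t = (4t+124)(t^4-14t^3+31t^2+126t-360) + (1840t^3-4960t^2-16560t+44640)
  t^4-14t^3+31t^2+126t-360 = ((1/1840)t-13/2116)(1840t^3-4960t^2-16560t+44640) + ((5040/529)t^2-45360/529)
  1840t^3-4960t^2-16560t+44640 = ((12167/63)t-32798/63)((5040/529)t^2-45360/529) + (0)
Last nonzero remainder: (5040/529)t^2-45360/529. Dividing through by 5040/529 gives the monic gcd t^2-9.

t^2-9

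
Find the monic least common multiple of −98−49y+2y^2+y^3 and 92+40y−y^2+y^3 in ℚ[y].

−4508−1960y+141y^2−9y^3−y^4+y^5

Repeated division with remainder:
  y^3+2y^2−49y−98 = (y^3−y^2+40y+92) + (3y^2−89y−190)
  y^3−y^2+40y+92 = ((1/3)y+86/9)(3y^2−89y−190) + ((8584/9)y+17168/9)
  3y^2−89y−190 = ((27/8584)y−855/8584)((8584/9)y+17168/9) + (0)
Last nonzero remainder: (8584/9)y+17168/9. Dividing through by 8584/9 gives the monic gcd y+2.
Then lcm(f, g) = f·g / gcd(f, g); expanding and making the result monic gives the answer.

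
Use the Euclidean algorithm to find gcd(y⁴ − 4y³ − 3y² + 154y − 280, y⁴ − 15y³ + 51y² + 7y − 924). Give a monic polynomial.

Euclidean algorithm in ℚ[y]:
  y⁴ − 4y³ − 3y² + 154y − 280 = (y⁴ − 15y³ + 51y² + 7y − 924) + (11y³ − 54y² + 147y + 644)
  y⁴ − 15y³ + 51y² + 7y − 924 = ((1/11)y − 111/121)(11y³ − 54y² + 147y + 644) + (−(1440/121)y² + (10080/121)y − 40320/121)
  11y³ − 54y² + 147y + 644 = (−(1331/1440)y − 2783/1440)(−(1440/121)y² + (10080/121)y − 40320/121) + (0)
Last nonzero remainder: −(1440/121)y² + (10080/121)y − 40320/121. Dividing through by −1440/121 gives the monic gcd y² − 7y + 28.

y² − 7y + 28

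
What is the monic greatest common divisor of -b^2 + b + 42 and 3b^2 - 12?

Euclidean algorithm in ℚ[b]:
  -b^2 + b + 42 = (-1/3)(3b^2 - 12) + (b + 38)
  3b^2 - 12 = (3b - 114)(b + 38) + (4320)
  b + 38 = ((1/4320)b + 19/2160)(4320) + (0)
The last nonzero remainder is the constant 4320, so the polynomials are coprime and gcd = 1.

1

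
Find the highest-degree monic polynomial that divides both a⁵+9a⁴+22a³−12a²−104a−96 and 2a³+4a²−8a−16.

a³+2a²−4a−8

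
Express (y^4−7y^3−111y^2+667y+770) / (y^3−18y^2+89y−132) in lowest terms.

Euclidean algorithm in ℚ[y]:
  y^4−7y^3−111y^2+667y+770 = (y+11)(y^3−18y^2+89y−132) + (−2y^2−180y+2222)
  y^3−18y^2+89y−132 = (−(1/2)y+54)(−2y^2−180y+2222) + (10920y−120120)
  −2y^2−180y+2222 = (−(1/5460)y−101/5460)(10920y−120120) + (0)
Last nonzero remainder: 10920y−120120. Dividing through by 10920 gives the monic gcd y−11.
Cancel y−11 from numerator and denominator to get the reduced form.

(y^3+4y^2−67y−70)/(y^2−7y+12)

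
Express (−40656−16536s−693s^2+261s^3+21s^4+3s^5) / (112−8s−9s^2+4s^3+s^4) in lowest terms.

Apply the Euclidean algorithm:
  3s^5+21s^4+261s^3−693s^2−16536s−40656 = (3s+9)(s^4+4s^3−9s^2−8s+112) + (252s^3−588s^2−16800s−41664)
  s^4+4s^3−9s^2−8s+112 = ((1/252)s+19/756)(252s^3−588s^2−16800s−41664) + ((652/9)s^2+(5216/9)s+10432/9)
  252s^3−588s^2−16800s−41664 = ((567/163)s−5859/163)((652/9)s^2+(5216/9)s+10432/9) + (0)
Last nonzero remainder: (652/9)s^2+(5216/9)s+10432/9. Dividing through by 652/9 gives the monic gcd s^2+8s+16.
Cancel s^2+8s+16 from numerator and denominator to get the reduced form.

(−2541+237s−3s^2+3s^3)/(7−4s+s^2)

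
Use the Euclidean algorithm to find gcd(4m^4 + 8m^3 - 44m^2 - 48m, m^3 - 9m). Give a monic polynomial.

m^2 - 3m

Repeated division with remainder:
  4m^4 + 8m^3 - 44m^2 - 48m = (4m + 8)(m^3 - 9m) + (-8m^2 + 24m)
  m^3 - 9m = (-(1/8)m - 3/8)(-8m^2 + 24m) + (0)
Last nonzero remainder: -8m^2 + 24m. Dividing through by -8 gives the monic gcd m^2 - 3m.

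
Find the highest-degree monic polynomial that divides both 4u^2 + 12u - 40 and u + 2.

Repeated division with remainder:
  4u^2 + 12u - 40 = (4u + 4)(u + 2) + (-48)
  u + 2 = (-(1/48)u - 1/24)(-48) + (0)
The last nonzero remainder is the constant -48, so the polynomials are coprime and gcd = 1.

1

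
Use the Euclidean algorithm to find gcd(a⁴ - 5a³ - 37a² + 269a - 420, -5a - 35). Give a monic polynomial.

a + 7

By polynomial division,
  a⁴ - 5a³ - 37a² + 269a - 420 = (-(1/5)a³ + (12/5)a² - (47/5)a + 12)(-5a - 35) + (0)
Last nonzero remainder: -5a - 35. Dividing through by -5 gives the monic gcd a + 7.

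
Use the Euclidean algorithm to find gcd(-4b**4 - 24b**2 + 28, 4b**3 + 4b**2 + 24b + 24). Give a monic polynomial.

b + 1

By polynomial division,
  -4b**4 - 24b**2 + 28 = (-b + 1)(4b**3 + 4b**2 + 24b + 24) + (-4b**2 + 4)
  4b**3 + 4b**2 + 24b + 24 = (-b - 1)(-4b**2 + 4) + (28b + 28)
  -4b**2 + 4 = (-(1/7)b + 1/7)(28b + 28) + (0)
Last nonzero remainder: 28b + 28. Dividing through by 28 gives the monic gcd b + 1.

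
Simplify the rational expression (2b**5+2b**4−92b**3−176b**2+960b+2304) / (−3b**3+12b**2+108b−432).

(−2b**3−22b**2−80b−96)/(3b+18)

Euclidean algorithm in ℚ[b]:
  2b**5+2b**4−92b**3−176b**2+960b+2304 = (−(2/3)b**2−(10/3)b−20/3)(−3b**3+12b**2+108b−432) + (−24b**2+240b−576)
  −3b**3+12b**2+108b−432 = ((1/8)b+3/4)(−24b**2+240b−576) + (0)
Last nonzero remainder: −24b**2+240b−576. Dividing through by −24 gives the monic gcd b**2−10b+24.
Cancel b**2−10b+24 from numerator and denominator to get the reduced form.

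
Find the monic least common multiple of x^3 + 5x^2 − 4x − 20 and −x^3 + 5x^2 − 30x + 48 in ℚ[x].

x^5 + 2x^4 + 5x^3 + 112x^2 − 36x − 480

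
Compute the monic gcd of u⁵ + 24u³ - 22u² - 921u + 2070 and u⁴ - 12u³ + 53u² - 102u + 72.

u² - 6u + 9

By polynomial division,
  u⁵ + 24u³ - 22u² - 921u + 2070 = (u + 12)(u⁴ - 12u³ + 53u² - 102u + 72) + (115u³ - 556u² + 231u + 1206)
  u⁴ - 12u³ + 53u² - 102u + 72 = ((1/115)u - 824/13225)(115u³ - 556u² + 231u + 1206) + ((216216/13225)u² - (1297296/13225)u + 1945944/13225)
  115u³ - 556u² + 231u + 1206 = ((1520875/216216)u + 886075/108108)((216216/13225)u² - (1297296/13225)u + 1945944/13225) + (0)
Last nonzero remainder: (216216/13225)u² - (1297296/13225)u + 1945944/13225. Dividing through by 216216/13225 gives the monic gcd u² - 6u + 9.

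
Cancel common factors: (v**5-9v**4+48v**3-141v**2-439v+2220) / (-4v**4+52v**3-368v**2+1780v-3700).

Apply the Euclidean algorithm:
  v**5-9v**4+48v**3-141v**2-439v+2220 = (-(1/4)v-1)(-4v**4+52v**3-368v**2+1780v-3700) + (8v**3-64v**2+416v-1480)
  -4v**4+52v**3-368v**2+1780v-3700 = (-(1/2)v+5/2)(8v**3-64v**2+416v-1480) + (0)
Last nonzero remainder: 8v**3-64v**2+416v-1480. Dividing through by 8 gives the monic gcd v**3-8v**2+52v-185.
Cancel v**3-8v**2+52v-185 from numerator and denominator to get the reduced form.

(-v**2+v+12)/(4v-20)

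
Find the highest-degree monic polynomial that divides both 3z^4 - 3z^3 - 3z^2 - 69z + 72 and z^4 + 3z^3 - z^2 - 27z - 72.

z^3 - z - 24

By polynomial division,
  3z^4 - 3z^3 - 3z^2 - 69z + 72 = (3)(z^4 + 3z^3 - z^2 - 27z - 72) + (-12z^3 + 12z + 288)
  z^4 + 3z^3 - z^2 - 27z - 72 = (-(1/12)z - 1/4)(-12z^3 + 12z + 288) + (0)
Last nonzero remainder: -12z^3 + 12z + 288. Dividing through by -12 gives the monic gcd z^3 - z - 24.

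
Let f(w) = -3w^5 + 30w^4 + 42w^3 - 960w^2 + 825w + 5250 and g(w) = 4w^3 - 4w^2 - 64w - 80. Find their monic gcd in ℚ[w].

w^2 - 3w - 10

Repeated division with remainder:
  -3w^5 + 30w^4 + 42w^3 - 960w^2 + 825w + 5250 = (-(3/4)w^2 + (27/4)w + 21/4)(4w^3 - 4w^2 - 64w - 80) + (-567w^2 + 1701w + 5670)
  4w^3 - 4w^2 - 64w - 80 = (-(4/567)w - 8/567)(-567w^2 + 1701w + 5670) + (0)
Last nonzero remainder: -567w^2 + 1701w + 5670. Dividing through by -567 gives the monic gcd w^2 - 3w - 10.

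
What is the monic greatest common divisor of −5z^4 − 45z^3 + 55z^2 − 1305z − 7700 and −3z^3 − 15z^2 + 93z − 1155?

By polynomial division,
  −5z^4 − 45z^3 + 55z^2 − 1305z − 7700 = ((5/3)z + 20/3)(−3z^3 − 15z^2 + 93z − 1155) + (0)
Last nonzero remainder: −3z^3 − 15z^2 + 93z − 1155. Dividing through by −3 gives the monic gcd z^3 + 5z^2 − 31z + 385.

z^3 + 5z^2 − 31z + 385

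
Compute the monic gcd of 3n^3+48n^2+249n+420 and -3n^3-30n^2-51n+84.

n^2+11n+28

Apply the Euclidean algorithm:
  3n^3+48n^2+249n+420 = (-1)(-3n^3-30n^2-51n+84) + (18n^2+198n+504)
  -3n^3-30n^2-51n+84 = (-(1/6)n+1/6)(18n^2+198n+504) + (0)
Last nonzero remainder: 18n^2+198n+504. Dividing through by 18 gives the monic gcd n^2+11n+28.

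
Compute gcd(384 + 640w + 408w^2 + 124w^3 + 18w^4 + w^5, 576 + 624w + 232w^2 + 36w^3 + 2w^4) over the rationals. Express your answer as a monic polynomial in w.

48 + 44w + 12w^2 + w^3

By polynomial division,
  w^5 + 18w^4 + 124w^3 + 408w^2 + 640w + 384 = ((1/2)w)(2w^4 + 36w^3 + 232w^2 + 624w + 576) + (8w^3 + 96w^2 + 352w + 384)
  2w^4 + 36w^3 + 232w^2 + 624w + 576 = ((1/4)w + 3/2)(8w^3 + 96w^2 + 352w + 384) + (0)
Last nonzero remainder: 8w^3 + 96w^2 + 352w + 384. Dividing through by 8 gives the monic gcd w^3 + 12w^2 + 44w + 48.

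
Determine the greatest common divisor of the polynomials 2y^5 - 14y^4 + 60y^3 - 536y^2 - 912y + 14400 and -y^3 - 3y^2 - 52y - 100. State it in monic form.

Euclidean algorithm in ℚ[y]:
  2y^5 - 14y^4 + 60y^3 - 536y^2 - 912y + 14400 = (-2y^2 + 20y - 16)(-y^3 - 3y^2 - 52y - 100) + (256y^2 + 256y + 12800)
  -y^3 - 3y^2 - 52y - 100 = (-(1/256)y - 1/128)(256y^2 + 256y + 12800) + (0)
Last nonzero remainder: 256y^2 + 256y + 12800. Dividing through by 256 gives the monic gcd y^2 + y + 50.

y^2 + y + 50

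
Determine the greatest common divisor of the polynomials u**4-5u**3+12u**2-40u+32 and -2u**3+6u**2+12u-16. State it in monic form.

u**2-5u+4

Repeated division with remainder:
  u**4-5u**3+12u**2-40u+32 = (-(1/2)u+1)(-2u**3+6u**2+12u-16) + (12u**2-60u+48)
  -2u**3+6u**2+12u-16 = (-(1/6)u-1/3)(12u**2-60u+48) + (0)
Last nonzero remainder: 12u**2-60u+48. Dividing through by 12 gives the monic gcd u**2-5u+4.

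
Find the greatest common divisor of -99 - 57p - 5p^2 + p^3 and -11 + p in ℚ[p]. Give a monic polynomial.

-11 + p

Euclidean algorithm in ℚ[p]:
  p^3 - 5p^2 - 57p - 99 = (p^2 + 6p + 9)(p - 11) + (0)
The last nonzero remainder p - 11 is already monic.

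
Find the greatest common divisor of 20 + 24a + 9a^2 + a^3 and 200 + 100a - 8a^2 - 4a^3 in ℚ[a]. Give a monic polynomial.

By polynomial division,
  a^3 + 9a^2 + 24a + 20 = (-1/4)(-4a^3 - 8a^2 + 100a + 200) + (7a^2 + 49a + 70)
  -4a^3 - 8a^2 + 100a + 200 = (-(4/7)a + 20/7)(7a^2 + 49a + 70) + (0)
Last nonzero remainder: 7a^2 + 49a + 70. Dividing through by 7 gives the monic gcd a^2 + 7a + 10.

10 + 7a + a^2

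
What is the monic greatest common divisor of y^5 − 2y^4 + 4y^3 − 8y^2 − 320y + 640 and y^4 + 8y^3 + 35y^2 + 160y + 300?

y^2 + 20

Repeated division with remainder:
  y^5 − 2y^4 + 4y^3 − 8y^2 − 320y + 640 = (y − 10)(y^4 + 8y^3 + 35y^2 + 160y + 300) + (49y^3 + 182y^2 + 980y + 3640)
  y^4 + 8y^3 + 35y^2 + 160y + 300 = ((1/49)y + 30/343)(49y^3 + 182y^2 + 980y + 3640) + (−(45/49)y^2 − 900/49)
  49y^3 + 182y^2 + 980y + 3640 = (−(2401/45)y − 8918/45)(−(45/49)y^2 − 900/49) + (0)
Last nonzero remainder: −(45/49)y^2 − 900/49. Dividing through by −45/49 gives the monic gcd y^2 + 20.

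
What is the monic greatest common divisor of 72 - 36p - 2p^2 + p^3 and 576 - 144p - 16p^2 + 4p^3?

Euclidean algorithm in ℚ[p]:
  p^3 - 2p^2 - 36p + 72 = (1/4)(4p^3 - 16p^2 - 144p + 576) + (2p^2 - 72)
  4p^3 - 16p^2 - 144p + 576 = (2p - 8)(2p^2 - 72) + (0)
Last nonzero remainder: 2p^2 - 72. Dividing through by 2 gives the monic gcd p^2 - 36.

-36 + p^2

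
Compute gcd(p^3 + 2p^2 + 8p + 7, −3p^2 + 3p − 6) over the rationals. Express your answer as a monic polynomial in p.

1

Repeated division with remainder:
  p^3 + 2p^2 + 8p + 7 = (−(1/3)p − 1)(−3p^2 + 3p − 6) + (9p + 1)
  −3p^2 + 3p − 6 = (−(1/3)p + 10/27)(9p + 1) + (−172/27)
  9p + 1 = (−(243/172)p − 27/172)(−172/27) + (0)
The last nonzero remainder is the constant −172/27, so the polynomials are coprime and gcd = 1.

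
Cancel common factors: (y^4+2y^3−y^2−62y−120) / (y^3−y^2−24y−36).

(y^3−y−60)/(y^2−3y−18)

Euclidean algorithm in ℚ[y]:
  y^4+2y^3−y^2−62y−120 = (y+3)(y^3−y^2−24y−36) + (26y^2+46y−12)
  y^3−y^2−24y−36 = ((1/26)y−18/169)(26y^2+46y−12) + (−(3150/169)y−6300/169)
  26y^2+46y−12 = (−(2197/1575)y+169/525)(−(3150/169)y−6300/169) + (0)
Last nonzero remainder: −(3150/169)y−6300/169. Dividing through by −3150/169 gives the monic gcd y+2.
Cancel y+2 from numerator and denominator to get the reduced form.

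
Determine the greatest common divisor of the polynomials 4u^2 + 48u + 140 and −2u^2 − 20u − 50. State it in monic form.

u + 5

Repeated division with remainder:
  4u^2 + 48u + 140 = (−2)(−2u^2 − 20u − 50) + (8u + 40)
  −2u^2 − 20u − 50 = (−(1/4)u − 5/4)(8u + 40) + (0)
Last nonzero remainder: 8u + 40. Dividing through by 8 gives the monic gcd u + 5.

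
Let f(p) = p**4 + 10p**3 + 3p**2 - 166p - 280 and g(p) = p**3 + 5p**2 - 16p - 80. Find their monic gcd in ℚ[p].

Repeated division with remainder:
  p**4 + 10p**3 + 3p**2 - 166p - 280 = (p + 5)(p**3 + 5p**2 - 16p - 80) + (-6p**2 - 6p + 120)
  p**3 + 5p**2 - 16p - 80 = (-(1/6)p - 2/3)(-6p**2 - 6p + 120) + (0)
Last nonzero remainder: -6p**2 - 6p + 120. Dividing through by -6 gives the monic gcd p**2 + p - 20.

p**2 + p - 20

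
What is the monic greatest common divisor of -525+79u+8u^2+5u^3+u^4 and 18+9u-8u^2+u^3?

-3+u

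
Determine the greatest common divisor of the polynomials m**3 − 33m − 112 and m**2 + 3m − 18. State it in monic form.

Euclidean algorithm in ℚ[m]:
  m**3 − 33m − 112 = (m − 3)(m**2 + 3m − 18) + (−6m − 166)
  m**2 + 3m − 18 = (−(1/6)m + 37/9)(−6m − 166) + (5980/9)
  −6m − 166 = (−(27/2990)m − 747/2990)(5980/9) + (0)
The last nonzero remainder is the constant 5980/9, so the polynomials are coprime and gcd = 1.

1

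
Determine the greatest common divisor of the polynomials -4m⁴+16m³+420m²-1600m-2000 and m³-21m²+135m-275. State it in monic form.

By polynomial division,
  -4m⁴+16m³+420m²-1600m-2000 = (-4m-68)(m³-21m²+135m-275) + (-468m²+6480m-20700)
  m³-21m²+135m-275 = (-(1/468)m+31/2028)(-468m²+6480m-20700) + (-(1400/169)m+7000/169)
  -468m²+6480m-20700 = ((19773/350)m-34983/70)(-(1400/169)m+7000/169) + (0)
Last nonzero remainder: -(1400/169)m+7000/169. Dividing through by -1400/169 gives the monic gcd m-5.

m-5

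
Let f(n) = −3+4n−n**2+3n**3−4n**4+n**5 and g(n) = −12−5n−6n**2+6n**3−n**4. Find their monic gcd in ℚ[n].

Euclidean algorithm in ℚ[n]:
  n**5−4n**4+3n**3−n**2+4n−3 = (−n−2)(−n**4+6n**3−6n**2−5n−12) + (9n**3−18n**2−18n−27)
  −n**4+6n**3−6n**2−5n−12 = (−(1/9)n+4/9)(9n**3−18n**2−18n−27) + (0)
Last nonzero remainder: 9n**3−18n**2−18n−27. Dividing through by 9 gives the monic gcd n**3−2n**2−2n−3.

−3−2n−2n**2+n**3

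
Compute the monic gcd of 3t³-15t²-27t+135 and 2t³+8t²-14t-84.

t-3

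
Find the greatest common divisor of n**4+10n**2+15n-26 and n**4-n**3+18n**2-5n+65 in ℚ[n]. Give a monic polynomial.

Euclidean algorithm in ℚ[n]:
  n**4+10n**2+15n-26 = (n**4-n**3+18n**2-5n+65) + (n**3-8n**2+20n-91)
  n**4-n**3+18n**2-5n+65 = (n+7)(n**3-8n**2+20n-91) + (54n**2-54n+702)
  n**3-8n**2+20n-91 = ((1/54)n-7/54)(54n**2-54n+702) + (0)
Last nonzero remainder: 54n**2-54n+702. Dividing through by 54 gives the monic gcd n**2-n+13.

n**2-n+13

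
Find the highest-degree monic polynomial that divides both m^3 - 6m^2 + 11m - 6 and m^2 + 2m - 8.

Repeated division with remainder:
  m^3 - 6m^2 + 11m - 6 = (m - 8)(m^2 + 2m - 8) + (35m - 70)
  m^2 + 2m - 8 = ((1/35)m + 4/35)(35m - 70) + (0)
Last nonzero remainder: 35m - 70. Dividing through by 35 gives the monic gcd m - 2.

m - 2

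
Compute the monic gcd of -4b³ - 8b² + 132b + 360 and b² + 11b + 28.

1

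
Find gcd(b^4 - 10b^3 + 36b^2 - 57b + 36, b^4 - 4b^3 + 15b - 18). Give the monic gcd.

b^3 - 6b^2 + 12b - 9

Apply the Euclidean algorithm:
  b^4 - 10b^3 + 36b^2 - 57b + 36 = (b^4 - 4b^3 + 15b - 18) + (-6b^3 + 36b^2 - 72b + 54)
  b^4 - 4b^3 + 15b - 18 = (-(1/6)b - 1/3)(-6b^3 + 36b^2 - 72b + 54) + (0)
Last nonzero remainder: -6b^3 + 36b^2 - 72b + 54. Dividing through by -6 gives the monic gcd b^3 - 6b^2 + 12b - 9.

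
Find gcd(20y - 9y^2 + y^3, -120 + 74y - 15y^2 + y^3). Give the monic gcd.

20 - 9y + y^2

Repeated division with remainder:
  y^3 - 9y^2 + 20y = (y^3 - 15y^2 + 74y - 120) + (6y^2 - 54y + 120)
  y^3 - 15y^2 + 74y - 120 = ((1/6)y - 1)(6y^2 - 54y + 120) + (0)
Last nonzero remainder: 6y^2 - 54y + 120. Dividing through by 6 gives the monic gcd y^2 - 9y + 20.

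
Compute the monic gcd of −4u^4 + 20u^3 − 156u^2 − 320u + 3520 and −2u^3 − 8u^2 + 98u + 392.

u + 4

Apply the Euclidean algorithm:
  −4u^4 + 20u^3 − 156u^2 − 320u + 3520 = (2u − 18)(−2u^3 − 8u^2 + 98u + 392) + (−496u^2 + 660u + 10576)
  −2u^3 − 8u^2 + 98u + 392 = ((1/248)u + 661/30752)(−496u^2 + 660u + 10576) + ((316503/7688)u + 316503/1922)
  −496u^2 + 660u + 10576 = (−(3813248/316503)u + 20327072/316503)((316503/7688)u + 316503/1922) + (0)
Last nonzero remainder: (316503/7688)u + 316503/1922. Dividing through by 316503/7688 gives the monic gcd u + 4.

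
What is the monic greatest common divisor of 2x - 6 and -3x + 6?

By polynomial division,
  2x - 6 = (-2/3)(-3x + 6) + (-2)
  -3x + 6 = ((3/2)x - 3)(-2) + (0)
The last nonzero remainder is the constant -2, so the polynomials are coprime and gcd = 1.

1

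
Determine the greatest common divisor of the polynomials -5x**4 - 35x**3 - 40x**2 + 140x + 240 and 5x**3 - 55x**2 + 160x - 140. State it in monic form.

By polynomial division,
  -5x**4 - 35x**3 - 40x**2 + 140x + 240 = (-x - 18)(5x**3 - 55x**2 + 160x - 140) + (-870x**2 + 2880x - 2280)
  5x**3 - 55x**2 + 160x - 140 = (-(1/174)x + 223/5046)(-870x**2 + 2880x - 2280) + ((16500/841)x - 33000/841)
  -870x**2 + 2880x - 2280 = (-(24389/550)x + 15979/275)((16500/841)x - 33000/841) + (0)
Last nonzero remainder: (16500/841)x - 33000/841. Dividing through by 16500/841 gives the monic gcd x - 2.

x - 2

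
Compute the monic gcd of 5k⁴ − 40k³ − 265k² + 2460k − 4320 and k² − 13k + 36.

By polynomial division,
  5k⁴ − 40k³ − 265k² + 2460k − 4320 = (5k² + 25k − 120)(k² − 13k + 36) + (0)
The last nonzero remainder k² − 13k + 36 is already monic.

k² − 13k + 36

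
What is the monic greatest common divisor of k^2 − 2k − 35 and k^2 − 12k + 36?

1

Repeated division with remainder:
  k^2 − 2k − 35 = (k^2 − 12k + 36) + (10k − 71)
  k^2 − 12k + 36 = ((1/10)k − 49/100)(10k − 71) + (121/100)
  10k − 71 = ((1000/121)k − 7100/121)(121/100) + (0)
The last nonzero remainder is the constant 121/100, so the polynomials are coprime and gcd = 1.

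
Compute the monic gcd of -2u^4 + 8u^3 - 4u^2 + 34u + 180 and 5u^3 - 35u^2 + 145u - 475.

u - 5

Euclidean algorithm in ℚ[u]:
  -2u^4 + 8u^3 - 4u^2 + 34u + 180 = (-(2/5)u - 6/5)(5u^3 - 35u^2 + 145u - 475) + (12u^2 + 18u - 390)
  5u^3 - 35u^2 + 145u - 475 = ((5/12)u - 85/24)(12u^2 + 18u - 390) + ((1485/4)u - 7425/4)
  12u^2 + 18u - 390 = ((16/495)u + 104/495)((1485/4)u - 7425/4) + (0)
Last nonzero remainder: (1485/4)u - 7425/4. Dividing through by 1485/4 gives the monic gcd u - 5.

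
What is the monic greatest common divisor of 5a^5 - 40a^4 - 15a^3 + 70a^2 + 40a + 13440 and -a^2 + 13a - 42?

a^2 - 13a + 42

By polynomial division,
  5a^5 - 40a^4 - 15a^3 + 70a^2 + 40a + 13440 = (-5a^3 - 25a^2 - 100a - 320)(-a^2 + 13a - 42) + (0)
Last nonzero remainder: -a^2 + 13a - 42. Dividing through by -1 gives the monic gcd a^2 - 13a + 42.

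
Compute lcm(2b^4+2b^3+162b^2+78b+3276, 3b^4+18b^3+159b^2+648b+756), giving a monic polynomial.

Apply the Euclidean algorithm:
  2b^4+2b^3+162b^2+78b+3276 = (2/3)(3b^4+18b^3+159b^2+648b+756) + (-10b^3+56b^2-354b+2772)
  3b^4+18b^3+159b^2+648b+756 = (-(3/10)b-87/25)(-10b^3+56b^2-354b+2772) + ((6192/25)b^2+(6192/25)b+260064/25)
  -10b^3+56b^2-354b+2772 = (-(125/3096)b+275/1032)((6192/25)b^2+(6192/25)b+260064/25) + (0)
Last nonzero remainder: (6192/25)b^2+(6192/25)b+260064/25. Dividing through by 6192/25 gives the monic gcd b^2+b+42.
Then lcm(f, g) = f·g / gcd(f, g); expanding and making the result monic gives the answer.

b^6+6b^5+92b^4+450b^3+2319b^2+8424b+9828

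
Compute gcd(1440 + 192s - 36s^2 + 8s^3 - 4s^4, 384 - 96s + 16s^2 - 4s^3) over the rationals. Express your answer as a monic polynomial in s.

Apply the Euclidean algorithm:
  -4s^4 + 8s^3 - 36s^2 + 192s + 1440 = (s + 2)(-4s^3 + 16s^2 - 96s + 384) + (28s^2 + 672)
  -4s^3 + 16s^2 - 96s + 384 = (-(1/7)s + 4/7)(28s^2 + 672) + (0)
Last nonzero remainder: 28s^2 + 672. Dividing through by 28 gives the monic gcd s^2 + 24.

24 + s^2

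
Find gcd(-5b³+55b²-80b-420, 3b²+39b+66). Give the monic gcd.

By polynomial division,
  -5b³+55b²-80b-420 = (-(5/3)b+40)(3b²+39b+66) + (-1530b-3060)
  3b²+39b+66 = (-(1/510)b-11/510)(-1530b-3060) + (0)
Last nonzero remainder: -1530b-3060. Dividing through by -1530 gives the monic gcd b+2.

b+2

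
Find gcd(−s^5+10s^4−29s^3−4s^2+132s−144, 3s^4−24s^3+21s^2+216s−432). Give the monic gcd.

s^2−7s+12

Apply the Euclidean algorithm:
  −s^5+10s^4−29s^3−4s^2+132s−144 = (−(1/3)s+2/3)(3s^4−24s^3+21s^2+216s−432) + (−6s^3+54s^2−156s+144)
  3s^4−24s^3+21s^2+216s−432 = (−(1/2)s−1/2)(−6s^3+54s^2−156s+144) + (−30s^2+210s−360)
  −6s^3+54s^2−156s+144 = ((1/5)s−2/5)(−30s^2+210s−360) + (0)
Last nonzero remainder: −30s^2+210s−360. Dividing through by −30 gives the monic gcd s^2−7s+12.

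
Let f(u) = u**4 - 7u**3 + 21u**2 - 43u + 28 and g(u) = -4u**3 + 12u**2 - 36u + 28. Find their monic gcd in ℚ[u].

Apply the Euclidean algorithm:
  u**4 - 7u**3 + 21u**2 - 43u + 28 = (-(1/4)u + 1)(-4u**3 + 12u**2 - 36u + 28) + (0)
Last nonzero remainder: -4u**3 + 12u**2 - 36u + 28. Dividing through by -4 gives the monic gcd u**3 - 3u**2 + 9u - 7.

u**3 - 3u**2 + 9u - 7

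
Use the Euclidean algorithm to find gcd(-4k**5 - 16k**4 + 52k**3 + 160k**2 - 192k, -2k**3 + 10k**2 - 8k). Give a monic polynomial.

By polynomial division,
  -4k**5 - 16k**4 + 52k**3 + 160k**2 - 192k = (2k**2 + 18k + 56)(-2k**3 + 10k**2 - 8k) + (-256k**2 + 256k)
  -2k**3 + 10k**2 - 8k = ((1/128)k - 1/32)(-256k**2 + 256k) + (0)
Last nonzero remainder: -256k**2 + 256k. Dividing through by -256 gives the monic gcd k**2 - k.

k**2 - k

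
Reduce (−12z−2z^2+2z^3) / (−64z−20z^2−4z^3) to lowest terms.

(6+z−z^2)/(32+10z+2z^2)

Euclidean algorithm in ℚ[z]:
  2z^3−2z^2−12z = (−1/2)(−4z^3−20z^2−64z) + (−12z^2−44z)
  −4z^3−20z^2−64z = ((1/3)z+4/9)(−12z^2−44z) + (−(400/9)z)
  −12z^2−44z = ((27/100)z+99/100)(−(400/9)z) + (0)
Last nonzero remainder: −(400/9)z. Dividing through by −400/9 gives the monic gcd z.
Cancel z from numerator and denominator to get the reduced form.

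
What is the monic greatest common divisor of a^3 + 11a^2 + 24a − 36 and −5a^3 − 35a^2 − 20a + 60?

Repeated division with remainder:
  a^3 + 11a^2 + 24a − 36 = (−1/5)(−5a^3 − 35a^2 − 20a + 60) + (4a^2 + 20a − 24)
  −5a^3 − 35a^2 − 20a + 60 = (−(5/4)a − 5/2)(4a^2 + 20a − 24) + (0)
Last nonzero remainder: 4a^2 + 20a − 24. Dividing through by 4 gives the monic gcd a^2 + 5a − 6.

a^2 + 5a − 6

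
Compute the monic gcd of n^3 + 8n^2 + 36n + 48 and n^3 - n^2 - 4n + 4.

n + 2

Euclidean algorithm in ℚ[n]:
  n^3 + 8n^2 + 36n + 48 = (n^3 - n^2 - 4n + 4) + (9n^2 + 40n + 44)
  n^3 - n^2 - 4n + 4 = ((1/9)n - 49/81)(9n^2 + 40n + 44) + ((1240/81)n + 2480/81)
  9n^2 + 40n + 44 = ((729/1240)n + 891/620)((1240/81)n + 2480/81) + (0)
Last nonzero remainder: (1240/81)n + 2480/81. Dividing through by 1240/81 gives the monic gcd n + 2.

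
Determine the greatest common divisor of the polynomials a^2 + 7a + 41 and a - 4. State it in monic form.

1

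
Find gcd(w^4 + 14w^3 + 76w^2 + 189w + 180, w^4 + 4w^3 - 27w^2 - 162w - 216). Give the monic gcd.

w^2 + 7w + 12

Apply the Euclidean algorithm:
  w^4 + 14w^3 + 76w^2 + 189w + 180 = (w^4 + 4w^3 - 27w^2 - 162w - 216) + (10w^3 + 103w^2 + 351w + 396)
  w^4 + 4w^3 - 27w^2 - 162w - 216 = ((1/10)w - 63/100)(10w^3 + 103w^2 + 351w + 396) + ((279/100)w^2 + (1953/100)w + 837/25)
  10w^3 + 103w^2 + 351w + 396 = ((1000/279)w + 1100/93)((279/100)w^2 + (1953/100)w + 837/25) + (0)
Last nonzero remainder: (279/100)w^2 + (1953/100)w + 837/25. Dividing through by 279/100 gives the monic gcd w^2 + 7w + 12.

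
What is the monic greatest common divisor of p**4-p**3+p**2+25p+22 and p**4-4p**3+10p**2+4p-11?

Euclidean algorithm in ℚ[p]:
  p**4-p**3+p**2+25p+22 = (p**4-4p**3+10p**2+4p-11) + (3p**3-9p**2+21p+33)
  p**4-4p**3+10p**2+4p-11 = ((1/3)p-1/3)(3p**3-9p**2+21p+33) + (0)
Last nonzero remainder: 3p**3-9p**2+21p+33. Dividing through by 3 gives the monic gcd p**3-3p**2+7p+11.

p**3-3p**2+7p+11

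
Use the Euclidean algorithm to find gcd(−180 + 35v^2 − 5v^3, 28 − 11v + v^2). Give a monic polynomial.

1

By polynomial division,
  −5v^3 + 35v^2 − 180 = (−5v − 20)(v^2 − 11v + 28) + (−80v + 380)
  v^2 − 11v + 28 = (−(1/80)v + 5/64)(−80v + 380) + (−27/16)
  −80v + 380 = ((1280/27)v − 6080/27)(−27/16) + (0)
The last nonzero remainder is the constant −27/16, so the polynomials are coprime and gcd = 1.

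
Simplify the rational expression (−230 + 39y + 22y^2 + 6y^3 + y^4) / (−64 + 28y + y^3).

Apply the Euclidean algorithm:
  y^4 + 6y^3 + 22y^2 + 39y − 230 = (y + 6)(y^3 + 28y − 64) + (−6y^2 − 65y + 154)
  y^3 + 28y − 64 = (−(1/6)y + 65/36)(−6y^2 − 65y + 154) + ((6157/36)y − 6157/18)
  −6y^2 − 65y + 154 = (−(216/6157)y − 2772/6157)((6157/36)y − 6157/18) + (0)
Last nonzero remainder: (6157/36)y − 6157/18. Dividing through by 6157/36 gives the monic gcd y − 2.
Cancel y − 2 from numerator and denominator to get the reduced form.

(115 + 38y + 8y^2 + y^3)/(32 + 2y + y^2)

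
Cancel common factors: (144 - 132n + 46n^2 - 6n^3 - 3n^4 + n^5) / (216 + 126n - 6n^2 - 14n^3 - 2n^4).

(12 - 10n + 4n^2 - n^3)/(18 + 12n + 2n^2)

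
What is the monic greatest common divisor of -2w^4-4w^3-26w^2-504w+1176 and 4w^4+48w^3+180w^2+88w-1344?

w^2+5w-14

Euclidean algorithm in ℚ[w]:
  -2w^4-4w^3-26w^2-504w+1176 = (-1/2)(4w^4+48w^3+180w^2+88w-1344) + (20w^3+64w^2-460w+504)
  4w^4+48w^3+180w^2+88w-1344 = ((1/5)w+44/25)(20w^3+64w^2-460w+504) + ((3984/25)w^2+(3984/5)w-55776/25)
  20w^3+64w^2-460w+504 = ((125/996)w-75/332)((3984/25)w^2+(3984/5)w-55776/25) + (0)
Last nonzero remainder: (3984/25)w^2+(3984/5)w-55776/25. Dividing through by 3984/25 gives the monic gcd w^2+5w-14.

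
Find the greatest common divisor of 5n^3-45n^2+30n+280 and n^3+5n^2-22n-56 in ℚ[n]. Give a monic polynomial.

n^2-2n-8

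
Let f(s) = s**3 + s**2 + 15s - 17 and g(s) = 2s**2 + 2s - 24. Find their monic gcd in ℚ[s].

1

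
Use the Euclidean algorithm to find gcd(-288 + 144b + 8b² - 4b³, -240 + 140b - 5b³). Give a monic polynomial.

Apply the Euclidean algorithm:
  -4b³ + 8b² + 144b - 288 = (4/5)(-5b³ + 140b - 240) + (8b² + 32b - 96)
  -5b³ + 140b - 240 = (-(5/8)b + 5/2)(8b² + 32b - 96) + (0)
Last nonzero remainder: 8b² + 32b - 96. Dividing through by 8 gives the monic gcd b² + 4b - 12.

-12 + 4b + b²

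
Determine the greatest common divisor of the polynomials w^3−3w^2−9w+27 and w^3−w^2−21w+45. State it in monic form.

w^2−6w+9

Repeated division with remainder:
  w^3−3w^2−9w+27 = (w^3−w^2−21w+45) + (−2w^2+12w−18)
  w^3−w^2−21w+45 = (−(1/2)w−5/2)(−2w^2+12w−18) + (0)
Last nonzero remainder: −2w^2+12w−18. Dividing through by −2 gives the monic gcd w^2−6w+9.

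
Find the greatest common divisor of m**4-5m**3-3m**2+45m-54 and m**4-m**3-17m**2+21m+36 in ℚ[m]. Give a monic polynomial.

m**2-6m+9

Repeated division with remainder:
  m**4-5m**3-3m**2+45m-54 = (m**4-m**3-17m**2+21m+36) + (-4m**3+14m**2+24m-90)
  m**4-m**3-17m**2+21m+36 = (-(1/4)m-5/8)(-4m**3+14m**2+24m-90) + (-(9/4)m**2+(27/2)m-81/4)
  -4m**3+14m**2+24m-90 = ((16/9)m+40/9)(-(9/4)m**2+(27/2)m-81/4) + (0)
Last nonzero remainder: -(9/4)m**2+(27/2)m-81/4. Dividing through by -9/4 gives the monic gcd m**2-6m+9.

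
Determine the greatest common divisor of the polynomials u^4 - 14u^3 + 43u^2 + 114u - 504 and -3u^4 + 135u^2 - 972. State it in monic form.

By polynomial division,
  u^4 - 14u^3 + 43u^2 + 114u - 504 = (-1/3)(-3u^4 + 135u^2 - 972) + (-14u^3 + 88u^2 + 114u - 828)
  -3u^4 + 135u^2 - 972 = ((3/14)u + 66/49)(-14u^3 + 88u^2 + 114u - 828) + (-(390/49)u^2 + (1170/49)u + 7020/49)
  -14u^3 + 88u^2 + 114u - 828 = ((343/195)u - 1127/195)(-(390/49)u^2 + (1170/49)u + 7020/49) + (0)
Last nonzero remainder: -(390/49)u^2 + (1170/49)u + 7020/49. Dividing through by -390/49 gives the monic gcd u^2 - 3u - 18.

u^2 - 3u - 18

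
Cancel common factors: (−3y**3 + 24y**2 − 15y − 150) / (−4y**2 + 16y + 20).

(3y**2 − 9y − 30)/(4y + 4)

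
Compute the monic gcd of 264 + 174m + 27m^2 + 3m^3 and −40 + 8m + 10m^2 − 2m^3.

2 + m

Apply the Euclidean algorithm:
  3m^3 + 27m^2 + 174m + 264 = (−3/2)(−2m^3 + 10m^2 + 8m − 40) + (42m^2 + 186m + 204)
  −2m^3 + 10m^2 + 8m − 40 = (−(1/21)m + 22/49)(42m^2 + 186m + 204) + (−(3224/49)m − 6448/49)
  42m^2 + 186m + 204 = (−(1029/1612)m − 2499/1612)(−(3224/49)m − 6448/49) + (0)
Last nonzero remainder: −(3224/49)m − 6448/49. Dividing through by −3224/49 gives the monic gcd m + 2.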